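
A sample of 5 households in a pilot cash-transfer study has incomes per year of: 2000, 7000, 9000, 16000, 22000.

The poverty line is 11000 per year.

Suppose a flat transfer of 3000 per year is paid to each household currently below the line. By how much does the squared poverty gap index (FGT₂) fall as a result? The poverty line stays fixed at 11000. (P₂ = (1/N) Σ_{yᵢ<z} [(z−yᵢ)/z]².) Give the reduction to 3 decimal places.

0.106

Before: below the line — 2000, 7000, 9000; squared poverty gap index (FGT₂) = 0.16694.
After the 3000 transfer: below the line — 5000, 10000; squared poverty gap index (FGT₂) = 0.06116.
Reduction = 0.16694 − 0.06116 = 0.106.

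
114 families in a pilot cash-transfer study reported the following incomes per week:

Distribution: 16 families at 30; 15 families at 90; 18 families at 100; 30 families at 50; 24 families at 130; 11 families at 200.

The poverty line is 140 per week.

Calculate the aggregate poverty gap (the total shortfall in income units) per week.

Incomes under z: 16×30, 30×50, 15×90, 18×100, 24×130 (q = 103 of N = 114).
Individual gaps: 16×(140−30) = 1760; 30×(140−50) = 2700; 15×(140−90) = 750; 18×(140−100) = 720; 24×(140−130) = 240.
Aggregate gap = 6170.

6170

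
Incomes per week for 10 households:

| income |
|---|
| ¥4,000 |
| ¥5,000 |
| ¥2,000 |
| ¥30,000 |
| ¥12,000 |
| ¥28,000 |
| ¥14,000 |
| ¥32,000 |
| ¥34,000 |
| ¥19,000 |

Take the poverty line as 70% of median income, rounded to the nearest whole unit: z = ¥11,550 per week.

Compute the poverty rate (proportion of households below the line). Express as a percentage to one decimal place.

3 of the 10 households have income below ¥11,550.
H = 3/10 = 30.0%.

30.0%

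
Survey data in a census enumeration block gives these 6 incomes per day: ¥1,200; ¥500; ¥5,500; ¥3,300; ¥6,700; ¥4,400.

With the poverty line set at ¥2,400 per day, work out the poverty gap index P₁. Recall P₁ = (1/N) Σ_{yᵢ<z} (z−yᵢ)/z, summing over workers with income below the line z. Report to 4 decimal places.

Poor units: ¥500, ¥1,200 (q = 2 of N = 6).
Gap ratios (z−y)/z: (2400−500)/2400 = 0.7917; (2400−1200)/2400 = 0.5000.
Σ = 1.291667. Dividing by the full population N = 6 gives P₁ = 0.2153.

0.2153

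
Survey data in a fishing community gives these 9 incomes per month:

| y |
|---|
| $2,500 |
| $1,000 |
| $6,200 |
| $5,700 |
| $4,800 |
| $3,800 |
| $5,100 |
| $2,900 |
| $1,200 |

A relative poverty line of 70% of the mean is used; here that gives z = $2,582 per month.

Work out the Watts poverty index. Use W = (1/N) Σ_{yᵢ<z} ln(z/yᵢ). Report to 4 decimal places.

Below z: $1,000, $1,200, $2,500 (q = 3 of N = 9).
Log gaps: ln(2582/1000) = 0.9486; ln(2582/1200) = 0.7662; ln(2582/2500) = 0.0323.
W = 1.747081 / 9 = 0.1941.

0.1941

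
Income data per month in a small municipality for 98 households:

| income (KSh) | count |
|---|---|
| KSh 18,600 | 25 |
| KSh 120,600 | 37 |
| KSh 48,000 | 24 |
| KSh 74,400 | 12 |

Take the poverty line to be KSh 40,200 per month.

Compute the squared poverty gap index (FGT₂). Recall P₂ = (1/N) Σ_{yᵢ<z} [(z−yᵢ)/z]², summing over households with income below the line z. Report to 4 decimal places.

Below the line: 25×KSh 18,600 (q = 25 of N = 98).
Gap ratios (z−y)/z: (40200−18600)/40200 = 0.5373 (×25).
Squared: 0.2887 (×25).
Sum = 7.217643; P₂ = 7.217643 / 98 = 0.0736.

0.0736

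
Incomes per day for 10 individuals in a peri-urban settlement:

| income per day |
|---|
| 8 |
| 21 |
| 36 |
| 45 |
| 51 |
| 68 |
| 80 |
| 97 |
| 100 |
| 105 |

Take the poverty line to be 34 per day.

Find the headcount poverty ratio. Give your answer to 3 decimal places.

2 of the 10 individuals have income below 34.
H = 2/10 = 0.200.

0.200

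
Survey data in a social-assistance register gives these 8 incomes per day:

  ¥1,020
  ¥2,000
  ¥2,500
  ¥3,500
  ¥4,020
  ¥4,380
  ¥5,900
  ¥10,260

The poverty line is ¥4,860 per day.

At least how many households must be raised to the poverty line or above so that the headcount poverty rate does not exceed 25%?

Currently q = 6 of N = 8 are below the line (H = 0.750).
A headcount ratio of at most 25% allows at most ⌊0.25 × 8⌋ = 2 poor households.
So at least 6 − 2 = 4 must be lifted.

4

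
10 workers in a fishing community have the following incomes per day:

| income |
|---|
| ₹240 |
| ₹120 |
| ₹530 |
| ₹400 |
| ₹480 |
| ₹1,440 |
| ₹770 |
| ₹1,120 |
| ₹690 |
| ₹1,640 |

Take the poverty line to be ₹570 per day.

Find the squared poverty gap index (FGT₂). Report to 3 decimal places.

Below z: ₹120, ₹240, ₹400, ₹480, ₹530 (q = 5 of N = 10).
Gap ratios (z−y)/z: (570−120)/570 = 0.7895; (570−240)/570 = 0.5789; (570−400)/570 = 0.2982; (570−480)/570 = 0.1579; (570−530)/570 = 0.0702.
Squared: 0.6233; 0.3352; 0.0890; 0.0249; 0.0049.
Sum = 1.077255; P₂ = 1.077255 / 10 = 0.108.

0.108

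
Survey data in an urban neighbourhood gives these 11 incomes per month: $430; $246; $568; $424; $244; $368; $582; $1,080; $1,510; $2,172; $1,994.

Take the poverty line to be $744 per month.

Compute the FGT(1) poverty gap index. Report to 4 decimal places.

0.2867

Below the line: $244, $246, $368, $424, $430, $568, $582 (q = 7 of N = 11).
Normalized shortfalls: (744−244)/744 = 0.6720; (744−246)/744 = 0.6694; (744−368)/744 = 0.5054; (744−424)/744 = 0.4301; (744−430)/744 = 0.4220; (744−568)/744 = 0.2366; (744−582)/744 = 0.2177.
Sum of shortfalls = 3.153226; P₁ averages over all N: 3.153226 / 11 = 0.2867.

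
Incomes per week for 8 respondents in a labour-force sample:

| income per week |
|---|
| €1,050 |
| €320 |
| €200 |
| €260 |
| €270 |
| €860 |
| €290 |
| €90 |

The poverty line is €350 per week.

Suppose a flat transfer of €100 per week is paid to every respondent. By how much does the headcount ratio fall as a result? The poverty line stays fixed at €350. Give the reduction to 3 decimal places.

0.500

Before: below the line — €90, €200, €260, €270, €290, €320; headcount ratio = 0.75000.
After the €100 transfer: below the line — €190, €300; headcount ratio = 0.25000.
Reduction = 0.75000 − 0.25000 = 0.500.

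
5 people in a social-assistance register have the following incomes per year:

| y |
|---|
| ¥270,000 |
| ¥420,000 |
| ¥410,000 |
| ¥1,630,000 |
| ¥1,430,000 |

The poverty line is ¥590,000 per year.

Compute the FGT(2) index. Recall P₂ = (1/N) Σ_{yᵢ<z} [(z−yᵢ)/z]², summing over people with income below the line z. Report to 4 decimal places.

0.0941

Poor units: ¥270,000, ¥410,000, ¥420,000 (q = 3 of N = 5).
Normalized shortfalls: (590000−270000)/590000 = 0.5424; (590000−410000)/590000 = 0.3051; (590000−420000)/590000 = 0.2881.
Squared: 0.2942; 0.0931; 0.0830.
Sum = 0.470267; P₂ = 0.470267 / 5 = 0.0941.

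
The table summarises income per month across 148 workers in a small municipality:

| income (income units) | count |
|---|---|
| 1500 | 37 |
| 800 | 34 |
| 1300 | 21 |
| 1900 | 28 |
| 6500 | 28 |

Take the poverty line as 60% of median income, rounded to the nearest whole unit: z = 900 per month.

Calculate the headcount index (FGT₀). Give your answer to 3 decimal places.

34 of the 148 workers have income below 900.
H = 34/148 = 0.230.

0.230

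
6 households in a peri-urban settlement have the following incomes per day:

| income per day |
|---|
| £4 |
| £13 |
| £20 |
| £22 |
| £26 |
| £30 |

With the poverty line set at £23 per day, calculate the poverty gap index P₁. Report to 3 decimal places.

0.239

Incomes under z: £4, £13, £20, £22 (q = 4 of N = 6).
Relative gaps: (23−4)/23 = 0.8261; (23−13)/23 = 0.4348; (23−20)/23 = 0.1304; (23−22)/23 = 0.0435.
Sum of shortfalls = 1.434783; P₁ averages over all N: 1.434783 / 6 = 0.239.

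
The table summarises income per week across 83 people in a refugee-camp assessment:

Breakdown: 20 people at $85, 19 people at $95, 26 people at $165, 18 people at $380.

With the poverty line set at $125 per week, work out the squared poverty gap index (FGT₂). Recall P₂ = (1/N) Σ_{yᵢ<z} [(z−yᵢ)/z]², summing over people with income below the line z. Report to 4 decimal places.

Below the line: 20×$85, 19×$95 (q = 39 of N = 83).
Relative gaps: (125−85)/125 = 0.3200 (×20); (125−95)/125 = 0.2400 (×19).
Squared: 0.1024 (×20); 0.0576 (×19).
Sum = 3.142400; P₂ = 3.142400 / 83 = 0.0379.

0.0379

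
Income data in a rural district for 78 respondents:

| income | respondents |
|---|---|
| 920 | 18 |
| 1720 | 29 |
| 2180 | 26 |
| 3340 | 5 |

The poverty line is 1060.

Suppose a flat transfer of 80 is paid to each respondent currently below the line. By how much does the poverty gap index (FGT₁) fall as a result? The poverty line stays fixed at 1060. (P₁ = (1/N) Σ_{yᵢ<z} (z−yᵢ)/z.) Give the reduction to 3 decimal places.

Before: below the line — 18×920; poverty gap index (FGT₁) = 0.03048.
After the 80 transfer: below the line — 18×1000; poverty gap index (FGT₁) = 0.01306.
Reduction = 0.03048 − 0.01306 = 0.017.

0.017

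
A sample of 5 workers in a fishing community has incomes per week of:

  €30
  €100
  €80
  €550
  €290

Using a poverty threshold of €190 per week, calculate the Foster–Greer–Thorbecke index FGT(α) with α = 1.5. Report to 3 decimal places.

0.308

Below the line: €30, €80, €100 (q = 3 of N = 5).
Relative gaps: (190−30)/190 = 0.8421; (190−80)/190 = 0.5789; (190−100)/190 = 0.4737.
Raised to α = 1.5: 0.77277; 0.44051; 0.32601.
Sum = 1.539294; FGT(1.5) = 1.539294 / 5 = 0.308.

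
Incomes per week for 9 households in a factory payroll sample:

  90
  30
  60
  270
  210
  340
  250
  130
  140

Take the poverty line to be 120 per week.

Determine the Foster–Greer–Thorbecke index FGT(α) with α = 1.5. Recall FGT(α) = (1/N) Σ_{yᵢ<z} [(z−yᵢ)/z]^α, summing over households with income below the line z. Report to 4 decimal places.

0.1253

Incomes under z: 30, 60, 90 (q = 3 of N = 9).
Gap ratios (z−y)/z: (120−30)/120 = 0.7500; (120−60)/120 = 0.5000; (120−90)/120 = 0.2500.
Raised to α = 1.5: 0.64952; 0.35355; 0.12500.
Sum = 1.128072; FGT(1.5) = 1.128072 / 9 = 0.1253.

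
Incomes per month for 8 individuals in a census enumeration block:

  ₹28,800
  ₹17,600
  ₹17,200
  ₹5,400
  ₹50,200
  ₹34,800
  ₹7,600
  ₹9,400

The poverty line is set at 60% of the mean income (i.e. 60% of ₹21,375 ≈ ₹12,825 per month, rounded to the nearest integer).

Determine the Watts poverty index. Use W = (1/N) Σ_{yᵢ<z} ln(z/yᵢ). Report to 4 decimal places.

0.2124

Incomes under z: ₹5,400, ₹7,600, ₹9,400 (q = 3 of N = 8).
ln(z/y) terms: ln(12825/5400) = 0.8650; ln(12825/7600) = 0.5232; ln(12825/9400) = 0.3107.
W = 1.698932 / 8 = 0.2124.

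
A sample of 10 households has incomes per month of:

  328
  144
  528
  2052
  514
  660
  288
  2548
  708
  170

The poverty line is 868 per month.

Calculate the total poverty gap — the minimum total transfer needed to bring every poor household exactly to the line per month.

Incomes under z: 144, 170, 288, 328, 514, 528, 660, 708 (q = 8 of N = 10).
Individual gaps: 868−144 = 724; 868−170 = 698; 868−288 = 580; 868−328 = 540; 868−514 = 354; 868−528 = 340; 868−660 = 208; 868−708 = 160.
Aggregate gap = 3604.

3604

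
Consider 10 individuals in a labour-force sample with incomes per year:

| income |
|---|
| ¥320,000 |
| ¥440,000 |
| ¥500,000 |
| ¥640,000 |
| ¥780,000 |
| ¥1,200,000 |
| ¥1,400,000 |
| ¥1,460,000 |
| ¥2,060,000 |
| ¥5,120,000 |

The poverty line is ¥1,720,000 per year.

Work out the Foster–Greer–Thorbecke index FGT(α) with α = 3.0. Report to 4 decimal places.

0.1757

Below z: ¥320,000, ¥440,000, ¥500,000, ¥640,000, ¥780,000, ¥1,200,000, ¥1,400,000, ¥1,460,000 (q = 8 of N = 10).
Shortfall ratios: (1720000−320000)/1720000 = 0.8140; (1720000−440000)/1720000 = 0.7442; (1720000−500000)/1720000 = 0.7093; (1720000−640000)/1720000 = 0.6279; (1720000−780000)/1720000 = 0.5465; (1720000−1200000)/1720000 = 0.3023; (1720000−1400000)/1720000 = 0.1860; (1720000−1460000)/1720000 = 0.1512.
Raised to α = 3.0: 0.53926; 0.41214; 0.35686; 0.24756; 0.16323; 0.02763; 0.00644; 0.00345.
Sum = 1.756576; FGT(3.0) = 1.756576 / 10 = 0.1757.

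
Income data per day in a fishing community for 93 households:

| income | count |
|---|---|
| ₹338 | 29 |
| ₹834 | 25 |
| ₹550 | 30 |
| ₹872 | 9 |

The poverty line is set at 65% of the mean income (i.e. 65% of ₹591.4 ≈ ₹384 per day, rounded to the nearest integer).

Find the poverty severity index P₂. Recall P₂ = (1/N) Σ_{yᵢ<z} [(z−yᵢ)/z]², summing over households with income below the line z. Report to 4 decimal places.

0.0045

Below the line: 29×₹338 (q = 29 of N = 93).
Normalized shortfalls: (384−338)/384 = 0.1198 (×29).
Squared: 0.0144 (×29).
Sum = 0.416151; P₂ = 0.416151 / 93 = 0.0045.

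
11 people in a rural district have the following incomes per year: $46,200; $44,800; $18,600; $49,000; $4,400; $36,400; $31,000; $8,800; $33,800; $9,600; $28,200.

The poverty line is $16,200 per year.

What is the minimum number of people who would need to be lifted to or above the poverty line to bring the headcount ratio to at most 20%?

1

3 of the 11 people are poor, so H = 3/11 = 0.273.
A headcount ratio of at most 20% allows at most ⌊0.20 × 11⌋ = 2 poor people.
So at least 3 − 2 = 1 must be lifted.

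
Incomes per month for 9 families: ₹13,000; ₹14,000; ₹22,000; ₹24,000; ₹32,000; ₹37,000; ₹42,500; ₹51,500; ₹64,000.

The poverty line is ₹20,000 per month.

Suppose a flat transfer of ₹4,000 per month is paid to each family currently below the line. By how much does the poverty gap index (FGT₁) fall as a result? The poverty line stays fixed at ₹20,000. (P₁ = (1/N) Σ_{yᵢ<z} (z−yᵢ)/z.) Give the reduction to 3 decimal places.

Before: below the line — ₹13,000, ₹14,000; poverty gap index (FGT₁) = 0.07222.
After the ₹4,000 transfer: below the line — ₹17,000, ₹18,000; poverty gap index (FGT₁) = 0.02778.
Reduction = 0.07222 − 0.02778 = 0.044.

0.044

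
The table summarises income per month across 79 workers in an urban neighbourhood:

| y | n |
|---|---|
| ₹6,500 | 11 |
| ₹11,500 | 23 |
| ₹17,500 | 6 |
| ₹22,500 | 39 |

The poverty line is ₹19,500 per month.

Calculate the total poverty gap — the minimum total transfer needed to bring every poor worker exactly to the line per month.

₹339,000

Below z: 11×₹6,500, 23×₹11,500, 6×₹17,500 (q = 40 of N = 79).
Individual gaps: 11×(19500−6500) = 143000; 23×(19500−11500) = 184000; 6×(19500−17500) = 12000.
Aggregate gap = ₹339,000.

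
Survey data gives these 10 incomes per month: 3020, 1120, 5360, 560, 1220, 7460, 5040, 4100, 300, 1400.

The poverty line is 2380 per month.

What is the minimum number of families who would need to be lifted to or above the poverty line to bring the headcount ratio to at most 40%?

1

Currently q = 5 of N = 10 are below the line (H = 0.500).
A headcount ratio of at most 40% allows at most ⌊0.40 × 10⌋ = 4 poor families.
So at least 5 − 4 = 1 must be lifted.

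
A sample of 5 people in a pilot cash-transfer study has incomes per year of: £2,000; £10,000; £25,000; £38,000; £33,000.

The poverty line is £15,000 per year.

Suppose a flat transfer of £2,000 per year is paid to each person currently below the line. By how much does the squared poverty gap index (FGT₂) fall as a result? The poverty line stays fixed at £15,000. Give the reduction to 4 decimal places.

Before: below the line — £2,000, £10,000; squared poverty gap index (FGT₂) = 0.172444.
After the £2,000 transfer: below the line — £4,000, £12,000; squared poverty gap index (FGT₂) = 0.115556.
Reduction = 0.172444 − 0.115556 = 0.0569.

0.0569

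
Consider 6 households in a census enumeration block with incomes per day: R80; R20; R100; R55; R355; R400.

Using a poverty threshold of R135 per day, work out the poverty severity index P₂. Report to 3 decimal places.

0.218

Below z: R20, R55, R80, R100 (q = 4 of N = 6).
Relative gaps: (135−20)/135 = 0.8519; (135−55)/135 = 0.5926; (135−80)/135 = 0.4074; (135−100)/135 = 0.2593.
Squared: 0.7257; 0.3512; 0.1660; 0.0672.
Sum = 1.310014; P₂ = 1.310014 / 6 = 0.218.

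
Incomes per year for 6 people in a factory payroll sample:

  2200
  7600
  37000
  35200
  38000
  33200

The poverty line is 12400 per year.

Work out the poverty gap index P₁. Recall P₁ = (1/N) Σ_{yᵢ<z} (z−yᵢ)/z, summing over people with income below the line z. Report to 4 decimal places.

0.2016

Incomes under z: 2200, 7600 (q = 2 of N = 6).
Gap ratios (z−y)/z: (12400−2200)/12400 = 0.8226; (12400−7600)/12400 = 0.3871.
Σ = 1.209677. Dividing by the full population N = 6 gives P₁ = 0.2016.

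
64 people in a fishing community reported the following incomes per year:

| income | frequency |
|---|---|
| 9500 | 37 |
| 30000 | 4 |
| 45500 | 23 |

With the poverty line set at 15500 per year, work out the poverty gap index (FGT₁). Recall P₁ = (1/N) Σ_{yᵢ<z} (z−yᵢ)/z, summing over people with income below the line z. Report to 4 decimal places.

Poor units: 37×9500 (q = 37 of N = 64).
Shortfall ratios: (15500−9500)/15500 = 0.3871 (×37).
Sum of shortfalls = 14.322581; P₁ averages over all N: 14.322581 / 64 = 0.2238.

0.2238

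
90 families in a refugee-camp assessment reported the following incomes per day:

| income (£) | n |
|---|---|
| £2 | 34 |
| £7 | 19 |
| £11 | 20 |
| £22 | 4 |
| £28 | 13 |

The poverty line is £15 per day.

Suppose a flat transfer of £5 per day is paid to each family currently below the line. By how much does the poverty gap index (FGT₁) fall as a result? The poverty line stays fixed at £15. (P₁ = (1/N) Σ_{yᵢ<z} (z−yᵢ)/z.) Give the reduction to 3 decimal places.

0.256

Before: below the line — 34×£2, 19×£7, 20×£11; poverty gap index (FGT₁) = 0.49926.
After the £5 transfer: below the line — 34×£7, 19×£12; poverty gap index (FGT₁) = 0.24370.
Reduction = 0.49926 − 0.24370 = 0.256.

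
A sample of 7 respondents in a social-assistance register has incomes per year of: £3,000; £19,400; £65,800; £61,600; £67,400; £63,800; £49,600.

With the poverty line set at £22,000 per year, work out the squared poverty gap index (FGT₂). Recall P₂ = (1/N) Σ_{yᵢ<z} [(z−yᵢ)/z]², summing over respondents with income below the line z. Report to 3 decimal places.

Below z: £3,000, £19,400 (q = 2 of N = 7).
Shortfall ratios: (22000−3000)/22000 = 0.8636; (22000−19400)/22000 = 0.1182.
Squared: 0.7459; 0.0140.
Sum = 0.759835; P₂ = 0.759835 / 7 = 0.109.

0.109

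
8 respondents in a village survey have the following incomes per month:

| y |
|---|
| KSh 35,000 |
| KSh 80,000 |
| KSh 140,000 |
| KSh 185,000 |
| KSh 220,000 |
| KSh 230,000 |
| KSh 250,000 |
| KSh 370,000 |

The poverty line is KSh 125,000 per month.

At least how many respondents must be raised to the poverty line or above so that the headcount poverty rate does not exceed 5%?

2

2 of the 8 respondents are poor, so H = 2/8 = 0.250.
A headcount ratio of at most 5% allows at most ⌊0.05 × 8⌋ = 0 poor respondents.
So at least 2 − 0 = 2 must be lifted.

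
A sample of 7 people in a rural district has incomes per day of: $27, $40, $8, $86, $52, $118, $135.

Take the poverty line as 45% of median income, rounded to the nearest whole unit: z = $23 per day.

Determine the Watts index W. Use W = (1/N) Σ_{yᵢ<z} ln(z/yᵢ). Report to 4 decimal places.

0.1509

Poor units: $8 (q = 1 of N = 7).
Log shortfalls: ln(23/8) = 1.0561.
W = 1.056053 / 7 = 0.1509.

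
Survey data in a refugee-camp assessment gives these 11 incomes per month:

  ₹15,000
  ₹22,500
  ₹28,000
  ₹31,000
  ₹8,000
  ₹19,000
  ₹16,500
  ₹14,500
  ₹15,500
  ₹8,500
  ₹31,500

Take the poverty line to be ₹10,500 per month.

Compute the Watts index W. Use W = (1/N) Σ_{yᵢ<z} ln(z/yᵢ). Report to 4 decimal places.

Below z: ₹8,000, ₹8,500 (q = 2 of N = 11).
ln(z/y) terms: ln(10500/8000) = 0.2719; ln(10500/8500) = 0.2113.
W = 0.483243 / 11 = 0.0439.

0.0439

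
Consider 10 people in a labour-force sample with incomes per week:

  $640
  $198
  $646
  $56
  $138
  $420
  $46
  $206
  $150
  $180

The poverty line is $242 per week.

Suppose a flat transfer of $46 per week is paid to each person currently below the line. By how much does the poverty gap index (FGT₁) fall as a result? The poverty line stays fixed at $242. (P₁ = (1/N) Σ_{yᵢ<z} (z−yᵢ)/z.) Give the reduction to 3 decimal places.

0.128

Before: below the line — $46, $56, $138, $150, $180, $198, $206; poverty gap index (FGT₁) = 0.29752.
After the $46 transfer: below the line — $92, $102, $184, $196, $226; poverty gap index (FGT₁) = 0.16942.
Reduction = 0.29752 − 0.16942 = 0.128.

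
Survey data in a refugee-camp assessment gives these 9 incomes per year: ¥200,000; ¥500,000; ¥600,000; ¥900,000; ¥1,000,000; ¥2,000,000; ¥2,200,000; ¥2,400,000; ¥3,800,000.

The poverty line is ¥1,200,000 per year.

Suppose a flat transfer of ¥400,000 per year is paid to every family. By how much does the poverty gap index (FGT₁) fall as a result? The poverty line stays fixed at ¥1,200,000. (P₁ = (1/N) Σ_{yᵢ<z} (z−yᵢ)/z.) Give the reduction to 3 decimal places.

Before: below the line — ¥200,000, ¥500,000, ¥600,000, ¥900,000, ¥1,000,000; poverty gap index (FGT₁) = 0.25926.
After the ¥400,000 transfer: below the line — ¥600,000, ¥900,000, ¥1,000,000; poverty gap index (FGT₁) = 0.10185.
Reduction = 0.25926 − 0.10185 = 0.157.

0.157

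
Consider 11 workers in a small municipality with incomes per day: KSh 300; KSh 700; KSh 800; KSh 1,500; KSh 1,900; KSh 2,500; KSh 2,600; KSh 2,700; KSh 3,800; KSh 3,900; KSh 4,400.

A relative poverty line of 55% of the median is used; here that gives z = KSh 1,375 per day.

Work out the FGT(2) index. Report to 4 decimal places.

Below the line: KSh 300, KSh 700, KSh 800 (q = 3 of N = 11).
Normalized shortfalls: (1375−300)/1375 = 0.7818; (1375−700)/1375 = 0.4909; (1375−800)/1375 = 0.4182.
Squared: 0.6112; 0.2410; 0.1749.
Sum = 1.027107; P₂ = 1.027107 / 11 = 0.0934.

0.0934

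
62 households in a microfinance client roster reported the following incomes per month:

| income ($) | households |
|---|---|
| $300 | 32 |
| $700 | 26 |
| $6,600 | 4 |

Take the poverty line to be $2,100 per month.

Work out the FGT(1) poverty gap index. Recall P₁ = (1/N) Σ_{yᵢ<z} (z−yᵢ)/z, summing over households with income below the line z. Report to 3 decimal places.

0.722

Poor units: 32×$300, 26×$700 (q = 58 of N = 62).
Gap ratios (z−y)/z: (2100−300)/2100 = 0.8571 (×32); (2100−700)/2100 = 0.6667 (×26).
Sum of shortfalls = 44.761905; P₁ averages over all N: 44.761905 / 62 = 0.722.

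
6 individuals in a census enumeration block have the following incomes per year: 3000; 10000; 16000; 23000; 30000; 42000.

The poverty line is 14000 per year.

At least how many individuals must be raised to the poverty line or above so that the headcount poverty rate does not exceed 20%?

2 of the 6 individuals are poor, so H = 2/6 = 0.333.
A headcount ratio of at most 20% allows at most ⌊0.20 × 6⌋ = 1 poor individuals.
So at least 2 − 1 = 1 must be lifted.

1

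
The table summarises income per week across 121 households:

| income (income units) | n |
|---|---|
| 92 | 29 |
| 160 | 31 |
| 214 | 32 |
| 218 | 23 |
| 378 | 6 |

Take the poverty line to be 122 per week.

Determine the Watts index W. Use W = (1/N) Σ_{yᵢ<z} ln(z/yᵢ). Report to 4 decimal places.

Incomes under z: 29×92 (q = 29 of N = 121).
Log gaps: ln(122/92) = 0.2822 (×29).
W = 8.184742 / 121 = 0.0676.

0.0676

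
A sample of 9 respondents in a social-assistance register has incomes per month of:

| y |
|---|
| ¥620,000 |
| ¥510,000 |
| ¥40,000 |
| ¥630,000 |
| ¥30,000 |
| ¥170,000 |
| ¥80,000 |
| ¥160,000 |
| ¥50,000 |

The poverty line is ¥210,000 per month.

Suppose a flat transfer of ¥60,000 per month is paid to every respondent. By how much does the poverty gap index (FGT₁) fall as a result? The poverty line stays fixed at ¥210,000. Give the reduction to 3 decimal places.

Before: below the line — ¥30,000, ¥40,000, ¥50,000, ¥80,000, ¥160,000, ¥170,000; poverty gap index (FGT₁) = 0.38624.
After the ¥60,000 transfer: below the line — ¥90,000, ¥100,000, ¥110,000, ¥140,000; poverty gap index (FGT₁) = 0.21164.
Reduction = 0.38624 − 0.21164 = 0.175.

0.175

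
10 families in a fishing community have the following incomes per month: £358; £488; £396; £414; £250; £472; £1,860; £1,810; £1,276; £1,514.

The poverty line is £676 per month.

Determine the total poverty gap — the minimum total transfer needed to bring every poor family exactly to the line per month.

£1,678

Below the line: £250, £358, £396, £414, £472, £488 (q = 6 of N = 10).
Individual gaps: 676−250 = 426; 676−358 = 318; 676−396 = 280; 676−414 = 262; 676−472 = 204; 676−488 = 188.
Aggregate gap = £1,678.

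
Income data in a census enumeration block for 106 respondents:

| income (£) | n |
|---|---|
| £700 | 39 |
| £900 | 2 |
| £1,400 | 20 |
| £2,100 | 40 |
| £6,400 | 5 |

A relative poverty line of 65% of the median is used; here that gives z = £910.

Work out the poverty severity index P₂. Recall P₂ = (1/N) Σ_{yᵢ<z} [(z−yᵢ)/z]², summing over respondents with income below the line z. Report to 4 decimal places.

0.0196

Incomes under z: 39×£700, 2×£900 (q = 41 of N = 106).
Relative gaps: (910−700)/910 = 0.2308 (×39); (910−900)/910 = 0.0110 (×2).
Squared: 0.0533 (×39); 0.0001 (×2).
Sum = 2.077165; P₂ = 2.077165 / 106 = 0.0196.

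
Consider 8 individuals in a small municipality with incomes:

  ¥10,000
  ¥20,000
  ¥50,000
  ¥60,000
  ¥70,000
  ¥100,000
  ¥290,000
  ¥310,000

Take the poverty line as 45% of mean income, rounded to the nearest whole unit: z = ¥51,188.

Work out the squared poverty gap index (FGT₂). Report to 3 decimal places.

0.127

Below the line: ¥10,000, ¥20,000, ¥50,000 (q = 3 of N = 8).
Gap ratios (z−y)/z: (51188−10000)/51188 = 0.8046; (51188−20000)/51188 = 0.6093; (51188−50000)/51188 = 0.0232.
Squared: 0.6474; 0.3712; 0.0005.
Sum = 1.019213; P₂ = 1.019213 / 8 = 0.127.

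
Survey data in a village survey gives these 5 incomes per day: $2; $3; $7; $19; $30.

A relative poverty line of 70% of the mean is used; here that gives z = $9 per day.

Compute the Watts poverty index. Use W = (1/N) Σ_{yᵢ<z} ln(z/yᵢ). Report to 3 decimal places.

0.571

Below z: $2, $3, $7 (q = 3 of N = 5).
ln(z/y) terms: ln(9/2) = 1.5041; ln(9/3) = 1.0986; ln(9/7) = 0.2513.
W = 2.854004 / 5 = 0.571.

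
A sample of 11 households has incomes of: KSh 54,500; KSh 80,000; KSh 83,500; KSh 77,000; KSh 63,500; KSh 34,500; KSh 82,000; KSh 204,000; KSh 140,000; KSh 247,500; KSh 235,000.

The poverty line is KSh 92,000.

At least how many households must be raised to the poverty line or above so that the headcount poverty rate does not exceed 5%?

Currently q = 7 of N = 11 are below the line (H = 0.636).
A headcount ratio of at most 5% allows at most ⌊0.05 × 11⌋ = 0 poor households.
So at least 7 − 0 = 7 must be lifted.

7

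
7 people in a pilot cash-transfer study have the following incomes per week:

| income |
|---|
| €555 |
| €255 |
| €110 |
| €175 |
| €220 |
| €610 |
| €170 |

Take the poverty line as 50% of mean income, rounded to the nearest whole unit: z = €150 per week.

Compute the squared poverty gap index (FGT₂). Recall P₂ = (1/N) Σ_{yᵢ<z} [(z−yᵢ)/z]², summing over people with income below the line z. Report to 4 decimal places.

Below the line: €110 (q = 1 of N = 7).
Relative gaps: (150−110)/150 = 0.2667.
Squared: 0.0711.
Sum = 0.071111; P₂ = 0.071111 / 7 = 0.0102.

0.0102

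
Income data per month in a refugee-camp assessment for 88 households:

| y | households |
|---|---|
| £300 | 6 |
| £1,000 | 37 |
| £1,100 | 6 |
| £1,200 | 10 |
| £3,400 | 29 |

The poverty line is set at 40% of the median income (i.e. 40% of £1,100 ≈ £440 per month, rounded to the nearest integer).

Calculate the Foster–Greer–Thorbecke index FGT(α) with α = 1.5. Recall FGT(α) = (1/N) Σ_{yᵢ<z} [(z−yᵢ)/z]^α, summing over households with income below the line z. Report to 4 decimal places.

Incomes under z: 6×£300 (q = 6 of N = 88).
Relative gaps: (440−300)/440 = 0.3182 (×6).
Raised to α = 1.5: 0.17948 (×6).
Sum = 1.076873; FGT(1.5) = 1.076873 / 88 = 0.0122.

0.0122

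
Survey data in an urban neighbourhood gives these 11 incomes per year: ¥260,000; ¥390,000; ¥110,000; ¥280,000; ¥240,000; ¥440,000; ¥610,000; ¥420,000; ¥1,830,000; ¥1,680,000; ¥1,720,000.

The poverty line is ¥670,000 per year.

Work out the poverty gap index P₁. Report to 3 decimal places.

Poor units: ¥110,000, ¥240,000, ¥260,000, ¥280,000, ¥390,000, ¥420,000, ¥440,000, ¥610,000 (q = 8 of N = 11).
Relative gaps: (670000−110000)/670000 = 0.8358; (670000−240000)/670000 = 0.6418; (670000−260000)/670000 = 0.6119; (670000−280000)/670000 = 0.5821; (670000−390000)/670000 = 0.4179; (670000−420000)/670000 = 0.3731; (670000−440000)/670000 = 0.3433; (670000−610000)/670000 = 0.0896.
Sum of shortfalls = 3.895522; P₁ averages over all N: 3.895522 / 11 = 0.354.

0.354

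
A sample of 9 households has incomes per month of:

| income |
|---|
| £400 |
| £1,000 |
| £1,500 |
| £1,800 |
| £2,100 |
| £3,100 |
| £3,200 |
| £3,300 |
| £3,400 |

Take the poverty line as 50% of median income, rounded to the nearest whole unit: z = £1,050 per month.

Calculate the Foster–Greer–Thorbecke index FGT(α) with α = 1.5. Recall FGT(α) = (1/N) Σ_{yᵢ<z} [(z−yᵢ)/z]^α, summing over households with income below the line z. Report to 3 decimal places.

0.055

Below the line: £400, £1,000 (q = 2 of N = 9).
Relative gaps: (1050−400)/1050 = 0.6190; (1050−1000)/1050 = 0.0476.
Raised to α = 1.5: 0.48706; 0.01039.
Sum = 0.497455; FGT(1.5) = 0.497455 / 9 = 0.055.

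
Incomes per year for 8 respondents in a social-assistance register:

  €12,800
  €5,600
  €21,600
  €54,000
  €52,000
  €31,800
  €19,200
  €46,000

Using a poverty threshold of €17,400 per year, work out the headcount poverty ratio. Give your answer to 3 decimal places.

0.250

2 of the 8 respondents have income below €17,400.
H = 2/8 = 0.250.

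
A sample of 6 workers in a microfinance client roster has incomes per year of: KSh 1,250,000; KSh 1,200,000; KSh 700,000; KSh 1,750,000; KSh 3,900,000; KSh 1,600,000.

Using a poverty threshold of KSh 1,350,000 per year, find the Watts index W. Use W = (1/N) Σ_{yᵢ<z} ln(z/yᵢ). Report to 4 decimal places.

Poor units: KSh 700,000, KSh 1,200,000, KSh 1,250,000 (q = 3 of N = 6).
Log gaps: ln(1350000/700000) = 0.6568; ln(1350000/1200000) = 0.1178; ln(1350000/1250000) = 0.0770.
W = 0.851524 / 6 = 0.1419.

0.1419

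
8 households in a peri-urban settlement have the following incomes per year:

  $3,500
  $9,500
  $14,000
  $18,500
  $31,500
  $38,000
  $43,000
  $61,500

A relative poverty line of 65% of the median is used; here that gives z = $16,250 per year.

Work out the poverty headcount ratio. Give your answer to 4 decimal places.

3 of the 8 households have income below $16,250.
H = 3/8 = 0.3750.

0.3750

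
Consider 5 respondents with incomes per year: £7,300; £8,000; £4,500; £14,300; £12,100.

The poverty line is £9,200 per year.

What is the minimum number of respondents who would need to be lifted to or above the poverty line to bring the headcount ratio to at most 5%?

3 of the 5 respondents are poor, so H = 3/5 = 0.600.
A headcount ratio of at most 5% allows at most ⌊0.05 × 5⌋ = 0 poor respondents.
So at least 3 − 0 = 3 must be lifted.

3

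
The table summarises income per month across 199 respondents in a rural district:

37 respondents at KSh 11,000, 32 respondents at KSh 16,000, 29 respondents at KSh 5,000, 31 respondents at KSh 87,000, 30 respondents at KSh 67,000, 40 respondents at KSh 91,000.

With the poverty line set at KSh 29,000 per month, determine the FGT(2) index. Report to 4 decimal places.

Below z: 29×KSh 5,000, 37×KSh 11,000, 32×KSh 16,000 (q = 98 of N = 199).
Gap ratios (z−y)/z: (29000−5000)/29000 = 0.8276 (×29); (29000−11000)/29000 = 0.6207 (×37); (29000−16000)/29000 = 0.4483 (×32).
Squared: 0.6849 (×29); 0.3853 (×37); 0.2010 (×32).
Sum = 40.546968; P₂ = 40.546968 / 199 = 0.2038.

0.2038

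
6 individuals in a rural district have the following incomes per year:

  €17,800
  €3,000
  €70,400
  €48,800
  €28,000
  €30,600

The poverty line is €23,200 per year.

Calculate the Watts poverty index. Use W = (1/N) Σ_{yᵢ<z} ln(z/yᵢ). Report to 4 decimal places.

Below z: €3,000, €17,800 (q = 2 of N = 6).
Log gaps: ln(23200/3000) = 2.0455; ln(23200/17800) = 0.2650.
W = 2.310494 / 6 = 0.3851.

0.3851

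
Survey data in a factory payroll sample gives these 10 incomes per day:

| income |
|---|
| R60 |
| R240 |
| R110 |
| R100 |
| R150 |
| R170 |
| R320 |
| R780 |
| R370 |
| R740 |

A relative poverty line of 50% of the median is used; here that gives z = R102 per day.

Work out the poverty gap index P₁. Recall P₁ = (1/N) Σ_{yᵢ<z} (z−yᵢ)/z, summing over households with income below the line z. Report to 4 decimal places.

Poor units: R60, R100 (q = 2 of N = 10).
Shortfall ratios: (102−60)/102 = 0.4118; (102−100)/102 = 0.0196.
Σ = 0.431373. Dividing by the full population N = 10 gives P₁ = 0.0431.

0.0431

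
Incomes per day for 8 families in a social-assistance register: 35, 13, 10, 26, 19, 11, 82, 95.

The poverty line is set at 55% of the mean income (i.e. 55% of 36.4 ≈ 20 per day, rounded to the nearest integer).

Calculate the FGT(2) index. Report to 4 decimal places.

0.0722

Below z: 10, 11, 13, 19 (q = 4 of N = 8).
Relative gaps: (20−10)/20 = 0.5000; (20−11)/20 = 0.4500; (20−13)/20 = 0.3500; (20−19)/20 = 0.0500.
Squared: 0.2500; 0.2025; 0.1225; 0.0025.
Sum = 0.577500; P₂ = 0.577500 / 8 = 0.0722.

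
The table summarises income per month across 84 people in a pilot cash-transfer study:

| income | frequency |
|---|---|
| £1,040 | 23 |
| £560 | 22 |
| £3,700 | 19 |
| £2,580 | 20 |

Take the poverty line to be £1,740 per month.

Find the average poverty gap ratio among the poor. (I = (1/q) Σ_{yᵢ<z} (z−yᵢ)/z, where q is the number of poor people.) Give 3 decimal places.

Below the line: 22×£560, 23×£1,040 (q = 45 of N = 84).
Relative gaps: 0.6782 (×22), 0.4023 (×23); sum = 24.172414.
The income-gap ratio divides by q (the poor only): 24.172414 / 45 = 0.537.

0.537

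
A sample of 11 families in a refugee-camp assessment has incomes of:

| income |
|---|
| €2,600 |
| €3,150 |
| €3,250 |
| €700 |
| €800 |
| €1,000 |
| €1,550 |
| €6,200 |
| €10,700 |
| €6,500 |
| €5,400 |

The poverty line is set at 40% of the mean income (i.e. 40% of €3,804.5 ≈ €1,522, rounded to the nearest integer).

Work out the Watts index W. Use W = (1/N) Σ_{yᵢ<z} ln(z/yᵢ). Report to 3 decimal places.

Below the line: €700, €800, €1,000 (q = 3 of N = 11).
Log gaps: ln(1522/700) = 0.7767; ln(1522/800) = 0.6432; ln(1522/1000) = 0.4200.
W = 1.839894 / 11 = 0.167.

0.167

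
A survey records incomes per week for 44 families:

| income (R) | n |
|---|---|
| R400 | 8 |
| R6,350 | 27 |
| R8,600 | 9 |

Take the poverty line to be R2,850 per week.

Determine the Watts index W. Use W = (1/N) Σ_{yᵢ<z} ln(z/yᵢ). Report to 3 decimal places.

Below z: 8×R400 (q = 8 of N = 44).
ln(z/y) terms: ln(2850/400) = 1.9636 (×8).
W = 15.708878 / 44 = 0.357.

0.357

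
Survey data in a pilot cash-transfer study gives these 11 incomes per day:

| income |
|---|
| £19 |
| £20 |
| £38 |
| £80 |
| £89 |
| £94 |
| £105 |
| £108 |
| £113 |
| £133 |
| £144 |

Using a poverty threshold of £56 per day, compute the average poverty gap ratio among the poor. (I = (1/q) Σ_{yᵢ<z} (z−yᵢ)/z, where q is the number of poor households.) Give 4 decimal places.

Poor units: £19, £20, £38 (q = 3 of N = 11).
Shortfall ratios (z−y)/z: 0.6607, 0.6429, 0.3214; sum = 1.625000.
I averages over the q = 3 poor units only: 1.625000 / 3 = 0.5417.

0.5417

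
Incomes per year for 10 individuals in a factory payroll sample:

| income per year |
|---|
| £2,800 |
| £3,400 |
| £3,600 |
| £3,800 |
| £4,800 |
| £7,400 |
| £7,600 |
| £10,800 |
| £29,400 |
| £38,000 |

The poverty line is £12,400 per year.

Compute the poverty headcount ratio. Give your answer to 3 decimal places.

0.800

8 of the 10 individuals have income below £12,400.
H = 8/10 = 0.800.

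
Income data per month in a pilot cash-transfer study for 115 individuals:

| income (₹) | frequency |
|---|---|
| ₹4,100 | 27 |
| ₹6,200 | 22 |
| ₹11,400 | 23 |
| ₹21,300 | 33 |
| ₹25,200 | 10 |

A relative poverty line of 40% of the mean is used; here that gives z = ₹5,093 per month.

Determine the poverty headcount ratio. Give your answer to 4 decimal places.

0.2348

27 of the 115 individuals have income below ₹5,093.
H = 27/115 = 0.2348.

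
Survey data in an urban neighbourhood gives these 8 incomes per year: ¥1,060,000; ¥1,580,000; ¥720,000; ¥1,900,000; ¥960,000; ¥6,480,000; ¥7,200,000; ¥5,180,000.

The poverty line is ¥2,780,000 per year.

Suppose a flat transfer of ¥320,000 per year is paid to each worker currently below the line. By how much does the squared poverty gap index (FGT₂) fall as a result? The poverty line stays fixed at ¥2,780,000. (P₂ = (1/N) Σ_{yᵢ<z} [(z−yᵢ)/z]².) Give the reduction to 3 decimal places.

Before: below the line — ¥720,000, ¥960,000, ¥1,060,000, ¥1,580,000, ¥1,900,000; squared poverty gap index (FGT₂) = 0.20588.
After the ¥320,000 transfer: below the line — ¥1,040,000, ¥1,280,000, ¥1,380,000, ¥1,900,000, ¥2,220,000; squared poverty gap index (FGT₂) = 0.13466.
Reduction = 0.20588 − 0.13466 = 0.071.

0.071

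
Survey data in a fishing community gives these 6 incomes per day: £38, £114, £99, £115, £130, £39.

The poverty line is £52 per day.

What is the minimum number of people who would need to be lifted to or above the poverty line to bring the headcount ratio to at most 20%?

1

Currently q = 2 of N = 6 are below the line (H = 0.333).
A headcount ratio of at most 20% allows at most ⌊0.20 × 6⌋ = 1 poor people.
So at least 2 − 1 = 1 must be lifted.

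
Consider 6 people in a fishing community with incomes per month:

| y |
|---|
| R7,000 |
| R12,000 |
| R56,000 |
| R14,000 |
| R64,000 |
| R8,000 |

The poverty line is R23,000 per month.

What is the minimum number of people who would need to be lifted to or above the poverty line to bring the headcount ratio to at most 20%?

3

Currently q = 4 of N = 6 are below the line (H = 0.667).
A headcount ratio of at most 20% allows at most ⌊0.20 × 6⌋ = 1 poor people.
So at least 4 − 1 = 3 must be lifted.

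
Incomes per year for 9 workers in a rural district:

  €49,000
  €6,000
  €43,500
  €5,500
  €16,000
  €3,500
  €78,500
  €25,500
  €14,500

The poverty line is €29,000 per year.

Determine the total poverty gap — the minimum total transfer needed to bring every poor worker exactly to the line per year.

€103,000

Poor units: €3,500, €5,500, €6,000, €14,500, €16,000, €25,500 (q = 6 of N = 9).
Individual gaps: 29000−3500 = 25500; 29000−5500 = 23500; 29000−6000 = 23000; 29000−14500 = 14500; 29000−16000 = 13000; 29000−25500 = 3500.
Aggregate gap = €103,000.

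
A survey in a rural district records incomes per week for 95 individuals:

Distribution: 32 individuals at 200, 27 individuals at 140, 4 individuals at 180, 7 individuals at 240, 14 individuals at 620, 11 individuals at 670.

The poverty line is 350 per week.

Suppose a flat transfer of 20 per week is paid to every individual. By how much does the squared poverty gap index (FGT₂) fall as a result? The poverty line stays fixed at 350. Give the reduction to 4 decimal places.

0.0386

Before: below the line — 27×140, 4×180, 32×200, 7×240; squared poverty gap index (FGT₂) = 0.181396.
After the 20 transfer: below the line — 27×160, 4×200, 32×220, 7×260; squared poverty gap index (FGT₂) = 0.142831.
Reduction = 0.181396 − 0.142831 = 0.0386.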